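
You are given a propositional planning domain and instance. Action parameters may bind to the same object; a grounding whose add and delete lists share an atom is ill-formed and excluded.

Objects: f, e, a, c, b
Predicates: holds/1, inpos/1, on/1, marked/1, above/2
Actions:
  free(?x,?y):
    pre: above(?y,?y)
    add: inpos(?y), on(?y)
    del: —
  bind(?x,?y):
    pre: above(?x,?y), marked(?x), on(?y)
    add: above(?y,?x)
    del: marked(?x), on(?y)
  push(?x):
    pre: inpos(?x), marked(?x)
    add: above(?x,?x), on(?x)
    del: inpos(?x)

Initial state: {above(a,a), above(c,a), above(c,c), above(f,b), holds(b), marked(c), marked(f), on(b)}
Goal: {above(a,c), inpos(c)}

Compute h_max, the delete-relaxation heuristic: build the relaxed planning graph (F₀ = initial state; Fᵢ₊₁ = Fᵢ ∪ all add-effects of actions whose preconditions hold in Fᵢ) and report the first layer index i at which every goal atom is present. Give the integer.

2

F0 = init (8 atoms)
F1 = F0 ∪ {above(b,f), inpos(a), inpos(c), on(a), on(c)}  (13 atoms)
F2 = F1 ∪ {above(a,c)}  (14 atoms)
goal ⊆ F2  ⇒  h_max = 2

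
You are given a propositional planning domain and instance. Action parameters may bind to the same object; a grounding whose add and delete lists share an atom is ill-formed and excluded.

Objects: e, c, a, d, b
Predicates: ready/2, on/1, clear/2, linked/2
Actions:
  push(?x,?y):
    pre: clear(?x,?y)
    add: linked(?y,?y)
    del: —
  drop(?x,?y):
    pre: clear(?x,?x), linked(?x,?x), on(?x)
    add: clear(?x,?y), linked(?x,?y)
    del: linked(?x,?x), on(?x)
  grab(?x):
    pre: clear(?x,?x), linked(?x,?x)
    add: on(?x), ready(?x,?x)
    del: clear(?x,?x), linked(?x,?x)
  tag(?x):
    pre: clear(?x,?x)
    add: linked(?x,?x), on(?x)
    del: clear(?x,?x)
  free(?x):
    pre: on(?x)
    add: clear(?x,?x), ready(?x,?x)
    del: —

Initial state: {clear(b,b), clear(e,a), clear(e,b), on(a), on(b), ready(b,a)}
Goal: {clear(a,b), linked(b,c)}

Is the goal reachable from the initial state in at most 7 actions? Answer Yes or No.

1. push(e,a)  →  {clear(b,b), clear(e,a), clear(e,b), linked(a,a), on(a), on(b), ready(b,a)}
2. push(e,b)  →  {clear(b,b), clear(e,a), clear(e,b), linked(a,a), linked(b,b), on(a), on(b), ready(b,a)}
3. drop(b,c)  →  {clear(b,b), clear(b,c), clear(e,a), clear(e,b), linked(a,a), linked(b,c), on(a), ready(b,a)}
4. free(a)  →  {clear(a,a), clear(b,b), clear(b,c), clear(e,a), clear(e,b), linked(a,a), linked(b,c), on(a), ready(a,a), ready(b,a)}
5. drop(a,b)  →  {clear(a,a), clear(a,b), clear(b,b), clear(b,c), clear(e,a), clear(e,b), linked(a,b), linked(b,c), ready(a,a), ready(b,a)}
optimal plan length = 5; 5 ≤ 7

Yes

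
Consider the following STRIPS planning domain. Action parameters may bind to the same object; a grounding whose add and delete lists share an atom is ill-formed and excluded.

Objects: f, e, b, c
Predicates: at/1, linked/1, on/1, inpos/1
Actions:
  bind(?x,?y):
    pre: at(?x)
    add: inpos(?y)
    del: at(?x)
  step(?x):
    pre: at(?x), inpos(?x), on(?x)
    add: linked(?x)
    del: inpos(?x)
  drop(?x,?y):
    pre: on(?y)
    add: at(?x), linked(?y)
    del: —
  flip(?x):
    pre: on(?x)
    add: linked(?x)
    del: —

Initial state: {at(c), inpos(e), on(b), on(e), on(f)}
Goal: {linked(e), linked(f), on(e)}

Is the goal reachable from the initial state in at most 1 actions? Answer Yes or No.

1. drop(f,f)  →  {at(c), at(f), inpos(e), linked(f), on(b), on(e), on(f)}
2. drop(f,e)  →  {at(c), at(f), inpos(e), linked(e), linked(f), on(b), on(e), on(f)}
optimal plan length = 2; 2 > 1

No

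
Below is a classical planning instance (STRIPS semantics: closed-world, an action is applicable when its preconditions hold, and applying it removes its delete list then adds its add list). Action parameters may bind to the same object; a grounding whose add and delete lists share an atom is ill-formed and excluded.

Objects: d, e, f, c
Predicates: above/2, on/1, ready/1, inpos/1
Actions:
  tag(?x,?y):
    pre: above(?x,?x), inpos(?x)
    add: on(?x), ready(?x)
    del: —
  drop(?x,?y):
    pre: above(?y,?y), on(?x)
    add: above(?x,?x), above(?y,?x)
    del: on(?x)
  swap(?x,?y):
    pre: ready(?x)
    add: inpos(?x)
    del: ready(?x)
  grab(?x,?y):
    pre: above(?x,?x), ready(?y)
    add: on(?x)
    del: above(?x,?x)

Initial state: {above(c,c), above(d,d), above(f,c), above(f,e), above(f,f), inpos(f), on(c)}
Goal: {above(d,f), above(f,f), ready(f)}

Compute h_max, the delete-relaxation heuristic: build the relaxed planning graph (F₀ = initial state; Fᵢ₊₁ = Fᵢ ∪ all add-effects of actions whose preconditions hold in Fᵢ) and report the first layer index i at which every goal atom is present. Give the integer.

2

F0 = init (7 atoms)
F1 = F0 ∪ {above(d,c), on(f), ready(f)}  (10 atoms)
F2 = F1 ∪ {above(c,f), above(d,f), on(d)}  (13 atoms)
goal ⊆ F2  ⇒  h_max = 2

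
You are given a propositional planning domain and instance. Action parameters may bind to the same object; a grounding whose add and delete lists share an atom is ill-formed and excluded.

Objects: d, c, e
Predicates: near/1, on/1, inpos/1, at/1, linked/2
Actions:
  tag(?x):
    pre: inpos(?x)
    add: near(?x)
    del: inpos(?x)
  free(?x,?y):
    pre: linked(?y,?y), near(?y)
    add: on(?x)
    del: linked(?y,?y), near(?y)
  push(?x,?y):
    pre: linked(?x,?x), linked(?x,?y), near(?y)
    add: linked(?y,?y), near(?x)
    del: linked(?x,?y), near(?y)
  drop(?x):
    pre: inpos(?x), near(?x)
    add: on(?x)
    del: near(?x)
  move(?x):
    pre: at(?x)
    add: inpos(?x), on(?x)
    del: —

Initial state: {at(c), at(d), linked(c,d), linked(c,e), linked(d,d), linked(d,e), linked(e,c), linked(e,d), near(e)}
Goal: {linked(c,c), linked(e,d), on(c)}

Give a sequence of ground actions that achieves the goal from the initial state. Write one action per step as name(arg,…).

1. push(d,e)  →  {at(c), at(d), linked(c,d), linked(c,e), linked(d,d), linked(e,c), linked(e,d), linked(e,e), near(d)}
2. move(c)  →  {at(c), at(d), inpos(c), linked(c,d), linked(c,e), linked(d,d), linked(e,c), linked(e,d), linked(e,e), near(d), on(c)}
3. tag(c)  →  {at(c), at(d), linked(c,d), linked(c,e), linked(d,d), linked(e,c), linked(e,d), linked(e,e), near(c), near(d), on(c)}
4. push(e,c)  →  {at(c), at(d), linked(c,c), linked(c,d), linked(c,e), linked(d,d), linked(e,d), linked(e,e), near(d), near(e), on(c)}

push(d,e); move(c); tag(c); push(e,c)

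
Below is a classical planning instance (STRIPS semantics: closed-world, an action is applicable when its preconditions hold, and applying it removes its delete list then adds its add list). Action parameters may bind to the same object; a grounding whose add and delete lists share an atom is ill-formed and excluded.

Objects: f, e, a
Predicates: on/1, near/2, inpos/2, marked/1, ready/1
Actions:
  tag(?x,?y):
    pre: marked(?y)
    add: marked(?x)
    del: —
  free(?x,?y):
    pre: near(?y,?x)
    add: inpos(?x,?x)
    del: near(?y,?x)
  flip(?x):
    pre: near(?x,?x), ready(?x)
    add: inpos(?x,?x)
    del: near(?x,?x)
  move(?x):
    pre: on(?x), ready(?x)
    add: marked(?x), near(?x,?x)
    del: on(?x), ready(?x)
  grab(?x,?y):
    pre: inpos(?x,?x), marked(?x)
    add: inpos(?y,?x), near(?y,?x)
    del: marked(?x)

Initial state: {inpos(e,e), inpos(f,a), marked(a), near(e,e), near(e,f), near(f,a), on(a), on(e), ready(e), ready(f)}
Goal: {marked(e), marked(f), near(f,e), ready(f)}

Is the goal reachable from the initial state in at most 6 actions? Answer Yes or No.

Yes

1. tag(f,a)  →  {inpos(e,e), inpos(f,a), marked(a), marked(f), near(e,e), near(e,f), near(f,a), on(a), on(e), ready(e), ready(f)}
2. tag(e,f)  →  {inpos(e,e), inpos(f,a), marked(a), marked(e), marked(f), near(e,e), near(e,f), near(f,a), on(a), on(e), ready(e), ready(f)}
3. grab(e,f)  →  {inpos(e,e), inpos(f,a), inpos(f,e), marked(a), marked(f), near(e,e), near(e,f), near(f,a), near(f,e), on(a), on(e), ready(e), ready(f)}
4. tag(e,f)  →  {inpos(e,e), inpos(f,a), inpos(f,e), marked(a), marked(e), marked(f), near(e,e), near(e,f), near(f,a), near(f,e), on(a), on(e), ready(e), ready(f)}
optimal plan length = 4; 4 ≤ 6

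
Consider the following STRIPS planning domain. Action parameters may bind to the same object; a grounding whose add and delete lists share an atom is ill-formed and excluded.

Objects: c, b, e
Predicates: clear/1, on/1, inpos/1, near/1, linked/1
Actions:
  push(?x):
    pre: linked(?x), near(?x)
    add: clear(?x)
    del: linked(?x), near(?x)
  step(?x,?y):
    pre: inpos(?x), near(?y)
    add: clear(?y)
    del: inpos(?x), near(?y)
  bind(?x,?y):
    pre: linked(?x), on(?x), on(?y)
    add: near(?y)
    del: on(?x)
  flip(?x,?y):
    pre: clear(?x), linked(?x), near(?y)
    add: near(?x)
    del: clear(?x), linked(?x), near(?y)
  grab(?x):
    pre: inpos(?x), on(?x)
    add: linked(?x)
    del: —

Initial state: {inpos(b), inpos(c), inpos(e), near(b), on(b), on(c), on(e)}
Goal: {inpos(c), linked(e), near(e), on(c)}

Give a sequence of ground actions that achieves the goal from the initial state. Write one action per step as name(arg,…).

1. grab(e)  →  {inpos(b), inpos(c), inpos(e), linked(e), near(b), on(b), on(c), on(e)}
2. bind(e,e)  →  {inpos(b), inpos(c), inpos(e), linked(e), near(b), near(e), on(b), on(c)}

grab(e); bind(e,e)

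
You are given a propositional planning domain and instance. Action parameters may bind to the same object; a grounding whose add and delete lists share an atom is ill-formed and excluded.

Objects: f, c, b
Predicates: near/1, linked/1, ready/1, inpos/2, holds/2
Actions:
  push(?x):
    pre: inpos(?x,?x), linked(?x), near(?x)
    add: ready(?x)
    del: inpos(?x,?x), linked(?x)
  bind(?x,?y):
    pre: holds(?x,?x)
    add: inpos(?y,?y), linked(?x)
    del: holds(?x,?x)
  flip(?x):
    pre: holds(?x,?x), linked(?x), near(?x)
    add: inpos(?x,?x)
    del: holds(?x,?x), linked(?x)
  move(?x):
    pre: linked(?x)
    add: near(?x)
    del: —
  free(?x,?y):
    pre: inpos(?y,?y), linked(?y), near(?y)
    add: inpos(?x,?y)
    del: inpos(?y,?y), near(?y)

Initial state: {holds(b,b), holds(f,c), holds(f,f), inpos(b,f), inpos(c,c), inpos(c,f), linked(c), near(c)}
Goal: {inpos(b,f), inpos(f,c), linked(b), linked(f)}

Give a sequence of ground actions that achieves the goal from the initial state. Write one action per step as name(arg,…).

bind(f,f); bind(b,f); free(f,c)

1. bind(f,f)  →  {holds(b,b), holds(f,c), inpos(b,f), inpos(c,c), inpos(c,f), inpos(f,f), linked(c), linked(f), near(c)}
2. bind(b,f)  →  {holds(f,c), inpos(b,f), inpos(c,c), inpos(c,f), inpos(f,f), linked(b), linked(c), linked(f), near(c)}
3. free(f,c)  →  {holds(f,c), inpos(b,f), inpos(c,f), inpos(f,c), inpos(f,f), linked(b), linked(c), linked(f)}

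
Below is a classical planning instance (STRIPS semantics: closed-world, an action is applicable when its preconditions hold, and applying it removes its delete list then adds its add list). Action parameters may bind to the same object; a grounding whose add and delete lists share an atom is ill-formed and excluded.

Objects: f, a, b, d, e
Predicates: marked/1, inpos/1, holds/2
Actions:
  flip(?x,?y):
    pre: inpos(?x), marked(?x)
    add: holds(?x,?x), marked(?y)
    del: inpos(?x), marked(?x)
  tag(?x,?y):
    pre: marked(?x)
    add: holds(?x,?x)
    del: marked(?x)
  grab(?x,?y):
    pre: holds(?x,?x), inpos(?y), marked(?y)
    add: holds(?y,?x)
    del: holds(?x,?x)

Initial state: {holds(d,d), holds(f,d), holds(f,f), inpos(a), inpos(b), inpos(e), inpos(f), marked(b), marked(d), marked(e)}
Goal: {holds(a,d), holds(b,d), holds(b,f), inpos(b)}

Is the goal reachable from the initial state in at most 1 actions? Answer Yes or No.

1. flip(e,a)  →  {holds(d,d), holds(e,e), holds(f,d), holds(f,f), inpos(a), inpos(b), inpos(f), marked(a), marked(b), marked(d)}
2. grab(f,b)  →  {holds(b,f), holds(d,d), holds(e,e), holds(f,d), inpos(a), inpos(b), inpos(f), marked(a), marked(b), marked(d)}
3. grab(d,a)  →  {holds(a,d), holds(b,f), holds(e,e), holds(f,d), inpos(a), inpos(b), inpos(f), marked(a), marked(b), marked(d)}
4. tag(d,f)  →  {holds(a,d), holds(b,f), holds(d,d), holds(e,e), holds(f,d), inpos(a), inpos(b), inpos(f), marked(a), marked(b)}
5. grab(d,b)  →  {holds(a,d), holds(b,d), holds(b,f), holds(e,e), holds(f,d), inpos(a), inpos(b), inpos(f), marked(a), marked(b)}
optimal plan length = 5; 5 > 1

No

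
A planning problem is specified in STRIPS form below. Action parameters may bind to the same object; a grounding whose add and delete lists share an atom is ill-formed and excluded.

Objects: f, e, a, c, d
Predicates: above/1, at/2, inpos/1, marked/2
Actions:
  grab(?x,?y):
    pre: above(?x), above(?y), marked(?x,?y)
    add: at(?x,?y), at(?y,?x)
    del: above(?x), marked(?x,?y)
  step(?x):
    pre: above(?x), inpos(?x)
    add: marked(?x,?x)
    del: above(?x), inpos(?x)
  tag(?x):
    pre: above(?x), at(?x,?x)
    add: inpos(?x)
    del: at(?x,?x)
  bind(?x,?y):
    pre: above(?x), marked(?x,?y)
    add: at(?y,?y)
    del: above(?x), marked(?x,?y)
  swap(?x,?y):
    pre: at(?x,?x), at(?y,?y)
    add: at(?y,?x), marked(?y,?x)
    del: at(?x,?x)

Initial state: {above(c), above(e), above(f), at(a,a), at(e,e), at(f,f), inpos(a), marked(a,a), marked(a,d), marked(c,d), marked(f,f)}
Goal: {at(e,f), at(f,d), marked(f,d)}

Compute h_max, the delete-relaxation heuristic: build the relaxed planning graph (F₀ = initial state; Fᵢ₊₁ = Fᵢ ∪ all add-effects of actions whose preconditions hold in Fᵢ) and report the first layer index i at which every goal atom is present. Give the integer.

2

F0 = init (11 atoms)
F1 = F0 ∪ {at(a,e), at(a,f), at(d,d), at(e,a), at(e,f), at(f,a), at(f,e), inpos(e), inpos(f), marked(a,e), marked(a,f), marked(e,a), marked(e,f), marked(f,a), marked(f,e)}  (26 atoms)
F2 = F1 ∪ {at(a,d), at(d,a), at(d,e), at(d,f), at(e,d), at(f,d), marked(d,a), marked(d,e), marked(d,f), marked(e,d), marked(e,e), marked(f,d)}  (38 atoms)
goal ⊆ F2  ⇒  h_max = 2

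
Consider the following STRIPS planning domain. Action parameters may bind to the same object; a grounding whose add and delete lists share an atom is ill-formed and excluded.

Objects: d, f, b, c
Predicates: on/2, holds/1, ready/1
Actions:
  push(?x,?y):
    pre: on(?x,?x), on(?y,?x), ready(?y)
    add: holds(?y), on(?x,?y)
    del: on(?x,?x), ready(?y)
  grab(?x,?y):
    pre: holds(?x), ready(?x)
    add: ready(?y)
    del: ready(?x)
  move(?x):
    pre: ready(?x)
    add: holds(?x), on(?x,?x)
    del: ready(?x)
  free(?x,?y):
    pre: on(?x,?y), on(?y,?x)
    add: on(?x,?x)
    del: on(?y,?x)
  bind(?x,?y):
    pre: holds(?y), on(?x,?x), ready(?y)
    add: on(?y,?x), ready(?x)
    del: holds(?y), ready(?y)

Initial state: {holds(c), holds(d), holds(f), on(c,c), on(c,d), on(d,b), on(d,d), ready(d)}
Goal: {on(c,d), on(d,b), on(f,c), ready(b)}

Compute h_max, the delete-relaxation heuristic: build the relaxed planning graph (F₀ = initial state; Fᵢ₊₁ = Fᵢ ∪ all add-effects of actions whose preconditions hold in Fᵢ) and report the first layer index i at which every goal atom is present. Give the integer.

F0 = init (8 atoms)
F1 = F0 ∪ {on(d,c), ready(b), ready(c), ready(f)}  (12 atoms)
F2 = F1 ∪ {holds(b), on(b,b), on(f,c), on(f,d), on(f,f)}  (17 atoms)
goal ⊆ F2  ⇒  h_max = 2

2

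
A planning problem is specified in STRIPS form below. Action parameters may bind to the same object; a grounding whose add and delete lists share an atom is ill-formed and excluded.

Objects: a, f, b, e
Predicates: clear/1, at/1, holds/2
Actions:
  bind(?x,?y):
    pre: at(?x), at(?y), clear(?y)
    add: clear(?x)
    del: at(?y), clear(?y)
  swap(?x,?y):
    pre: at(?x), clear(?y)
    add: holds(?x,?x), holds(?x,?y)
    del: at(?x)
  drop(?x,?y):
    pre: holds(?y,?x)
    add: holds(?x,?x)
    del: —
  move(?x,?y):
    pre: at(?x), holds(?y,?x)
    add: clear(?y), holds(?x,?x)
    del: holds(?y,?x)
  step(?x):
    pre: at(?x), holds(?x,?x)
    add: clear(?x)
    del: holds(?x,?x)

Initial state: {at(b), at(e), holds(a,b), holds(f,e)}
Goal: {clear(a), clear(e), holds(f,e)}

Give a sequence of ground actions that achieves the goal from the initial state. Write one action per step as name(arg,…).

drop(e,f); move(b,a); step(e)

1. drop(e,f)  →  {at(b), at(e), holds(a,b), holds(e,e), holds(f,e)}
2. move(b,a)  →  {at(b), at(e), clear(a), holds(b,b), holds(e,e), holds(f,e)}
3. step(e)  →  {at(b), at(e), clear(a), clear(e), holds(b,b), holds(f,e)}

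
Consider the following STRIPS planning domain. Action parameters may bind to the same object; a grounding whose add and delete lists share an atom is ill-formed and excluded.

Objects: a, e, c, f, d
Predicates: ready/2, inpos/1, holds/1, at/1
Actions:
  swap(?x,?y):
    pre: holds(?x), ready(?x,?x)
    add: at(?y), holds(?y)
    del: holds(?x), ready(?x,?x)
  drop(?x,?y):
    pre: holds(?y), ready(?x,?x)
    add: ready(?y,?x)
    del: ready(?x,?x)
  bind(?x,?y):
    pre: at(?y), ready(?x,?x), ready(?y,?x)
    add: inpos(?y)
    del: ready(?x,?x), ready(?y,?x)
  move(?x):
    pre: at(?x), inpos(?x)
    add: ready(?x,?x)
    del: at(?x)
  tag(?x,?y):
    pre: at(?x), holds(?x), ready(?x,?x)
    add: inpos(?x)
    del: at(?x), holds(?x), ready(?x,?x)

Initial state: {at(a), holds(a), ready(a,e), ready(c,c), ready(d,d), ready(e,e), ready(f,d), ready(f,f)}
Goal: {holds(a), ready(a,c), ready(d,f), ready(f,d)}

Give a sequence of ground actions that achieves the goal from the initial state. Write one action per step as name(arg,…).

1. drop(c,a)  →  {at(a), holds(a), ready(a,c), ready(a,e), ready(d,d), ready(e,e), ready(f,d), ready(f,f)}
2. bind(e,a)  →  {at(a), holds(a), inpos(a), ready(a,c), ready(d,d), ready(f,d), ready(f,f)}
3. move(a)  →  {holds(a), inpos(a), ready(a,a), ready(a,c), ready(d,d), ready(f,d), ready(f,f)}
4. swap(a,d)  →  {at(d), holds(d), inpos(a), ready(a,c), ready(d,d), ready(f,d), ready(f,f)}
5. drop(f,d)  →  {at(d), holds(d), inpos(a), ready(a,c), ready(d,d), ready(d,f), ready(f,d)}
6. swap(d,a)  →  {at(a), at(d), holds(a), inpos(a), ready(a,c), ready(d,f), ready(f,d)}

drop(c,a); bind(e,a); move(a); swap(a,d); drop(f,d); swap(d,a)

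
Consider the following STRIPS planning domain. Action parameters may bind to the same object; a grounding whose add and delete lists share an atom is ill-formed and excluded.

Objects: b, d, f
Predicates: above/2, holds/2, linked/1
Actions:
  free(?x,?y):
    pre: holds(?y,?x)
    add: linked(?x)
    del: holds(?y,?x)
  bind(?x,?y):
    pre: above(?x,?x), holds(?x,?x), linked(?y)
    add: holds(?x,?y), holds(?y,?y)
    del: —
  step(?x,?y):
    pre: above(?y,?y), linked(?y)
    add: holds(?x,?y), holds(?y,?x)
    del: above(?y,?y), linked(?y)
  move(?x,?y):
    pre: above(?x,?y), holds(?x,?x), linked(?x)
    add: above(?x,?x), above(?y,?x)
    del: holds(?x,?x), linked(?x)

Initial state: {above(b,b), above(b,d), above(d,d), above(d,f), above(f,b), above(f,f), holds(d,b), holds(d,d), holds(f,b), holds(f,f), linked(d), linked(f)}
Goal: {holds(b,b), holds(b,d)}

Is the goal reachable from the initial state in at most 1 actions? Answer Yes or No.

1. free(b,d)  →  {above(b,b), above(b,d), above(d,d), above(d,f), above(f,b), above(f,f), holds(d,d), holds(f,b), holds(f,f), linked(b), linked(d), linked(f)}
2. bind(d,b)  →  {above(b,b), above(b,d), above(d,d), above(d,f), above(f,b), above(f,f), holds(b,b), holds(d,b), holds(d,d), holds(f,b), holds(f,f), linked(b), linked(d), linked(f)}
3. bind(b,d)  →  {above(b,b), above(b,d), above(d,d), above(d,f), above(f,b), above(f,f), holds(b,b), holds(b,d), holds(d,b), holds(d,d), holds(f,b), holds(f,f), linked(b), linked(d), linked(f)}
optimal plan length = 3; 3 > 1

No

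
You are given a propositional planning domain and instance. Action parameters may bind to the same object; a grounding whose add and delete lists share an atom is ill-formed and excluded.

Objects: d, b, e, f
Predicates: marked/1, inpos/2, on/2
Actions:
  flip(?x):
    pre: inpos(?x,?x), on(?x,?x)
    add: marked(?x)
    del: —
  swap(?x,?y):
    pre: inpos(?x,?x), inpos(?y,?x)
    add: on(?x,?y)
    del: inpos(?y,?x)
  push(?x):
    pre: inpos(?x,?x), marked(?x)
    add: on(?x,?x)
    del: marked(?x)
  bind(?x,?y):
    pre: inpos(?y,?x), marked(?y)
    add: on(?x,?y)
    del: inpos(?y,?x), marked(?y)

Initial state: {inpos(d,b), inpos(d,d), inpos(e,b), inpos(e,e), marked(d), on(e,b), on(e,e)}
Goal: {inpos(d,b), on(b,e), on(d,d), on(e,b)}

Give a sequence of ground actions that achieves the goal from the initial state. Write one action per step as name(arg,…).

1. flip(e)  →  {inpos(d,b), inpos(d,d), inpos(e,b), inpos(e,e), marked(d), marked(e), on(e,b), on(e,e)}
2. swap(d,d)  →  {inpos(d,b), inpos(e,b), inpos(e,e), marked(d), marked(e), on(d,d), on(e,b), on(e,e)}
3. bind(b,e)  →  {inpos(d,b), inpos(e,e), marked(d), on(b,e), on(d,d), on(e,b), on(e,e)}

flip(e); swap(d,d); bind(b,e)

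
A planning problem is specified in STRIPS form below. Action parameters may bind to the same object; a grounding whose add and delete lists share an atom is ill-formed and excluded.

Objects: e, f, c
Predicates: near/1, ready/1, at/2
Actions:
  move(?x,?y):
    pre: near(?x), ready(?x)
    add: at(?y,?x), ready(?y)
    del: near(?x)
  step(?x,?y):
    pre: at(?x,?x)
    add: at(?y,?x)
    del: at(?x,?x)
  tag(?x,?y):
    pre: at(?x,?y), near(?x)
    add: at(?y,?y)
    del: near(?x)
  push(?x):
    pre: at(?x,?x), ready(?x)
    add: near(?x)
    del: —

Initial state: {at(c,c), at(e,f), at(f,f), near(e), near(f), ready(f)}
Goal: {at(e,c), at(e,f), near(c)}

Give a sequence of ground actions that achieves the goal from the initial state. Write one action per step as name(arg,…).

move(f,c); push(c); step(c,e)

1. move(f,c)  →  {at(c,c), at(c,f), at(e,f), at(f,f), near(e), ready(c), ready(f)}
2. push(c)  →  {at(c,c), at(c,f), at(e,f), at(f,f), near(c), near(e), ready(c), ready(f)}
3. step(c,e)  →  {at(c,f), at(e,c), at(e,f), at(f,f), near(c), near(e), ready(c), ready(f)}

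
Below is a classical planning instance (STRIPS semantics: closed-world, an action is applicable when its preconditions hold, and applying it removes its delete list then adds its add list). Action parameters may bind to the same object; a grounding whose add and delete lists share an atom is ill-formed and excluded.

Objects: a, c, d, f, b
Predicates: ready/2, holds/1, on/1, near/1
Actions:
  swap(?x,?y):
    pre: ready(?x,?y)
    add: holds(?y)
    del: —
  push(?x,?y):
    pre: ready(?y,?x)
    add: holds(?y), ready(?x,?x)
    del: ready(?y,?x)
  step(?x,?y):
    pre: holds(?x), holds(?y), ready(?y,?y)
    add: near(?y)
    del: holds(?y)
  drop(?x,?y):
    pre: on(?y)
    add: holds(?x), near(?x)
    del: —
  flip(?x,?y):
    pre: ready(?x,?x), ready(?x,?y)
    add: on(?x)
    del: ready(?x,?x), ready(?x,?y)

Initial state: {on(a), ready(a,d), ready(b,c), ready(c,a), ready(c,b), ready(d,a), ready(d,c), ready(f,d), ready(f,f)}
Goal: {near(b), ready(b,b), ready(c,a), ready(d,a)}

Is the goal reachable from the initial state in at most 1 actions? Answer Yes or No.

No

1. push(b,c)  →  {holds(c), on(a), ready(a,d), ready(b,b), ready(b,c), ready(c,a), ready(d,a), ready(d,c), ready(f,d), ready(f,f)}
2. drop(b,a)  →  {holds(b), holds(c), near(b), on(a), ready(a,d), ready(b,b), ready(b,c), ready(c,a), ready(d,a), ready(d,c), ready(f,d), ready(f,f)}
optimal plan length = 2; 2 > 1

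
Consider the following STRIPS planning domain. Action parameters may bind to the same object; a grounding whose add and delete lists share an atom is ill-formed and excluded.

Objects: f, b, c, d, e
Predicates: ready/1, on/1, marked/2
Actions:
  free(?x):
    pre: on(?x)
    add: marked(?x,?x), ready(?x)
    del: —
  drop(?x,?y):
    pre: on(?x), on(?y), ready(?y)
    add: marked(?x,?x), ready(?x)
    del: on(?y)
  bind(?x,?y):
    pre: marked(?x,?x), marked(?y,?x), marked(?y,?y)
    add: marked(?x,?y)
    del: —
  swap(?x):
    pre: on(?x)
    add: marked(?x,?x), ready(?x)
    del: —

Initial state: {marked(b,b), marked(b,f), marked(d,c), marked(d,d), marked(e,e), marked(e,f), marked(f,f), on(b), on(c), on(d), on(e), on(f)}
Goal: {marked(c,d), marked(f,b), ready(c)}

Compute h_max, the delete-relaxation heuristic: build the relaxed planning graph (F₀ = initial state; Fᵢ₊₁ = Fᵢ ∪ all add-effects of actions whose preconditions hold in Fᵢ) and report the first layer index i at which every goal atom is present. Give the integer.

2

F0 = init (12 atoms)
F1 = F0 ∪ {marked(c,c), marked(f,b), marked(f,e), ready(b), ready(c), ready(d), ready(e), ready(f)}  (20 atoms)
F2 = F1 ∪ {marked(c,d)}  (21 atoms)
goal ⊆ F2  ⇒  h_max = 2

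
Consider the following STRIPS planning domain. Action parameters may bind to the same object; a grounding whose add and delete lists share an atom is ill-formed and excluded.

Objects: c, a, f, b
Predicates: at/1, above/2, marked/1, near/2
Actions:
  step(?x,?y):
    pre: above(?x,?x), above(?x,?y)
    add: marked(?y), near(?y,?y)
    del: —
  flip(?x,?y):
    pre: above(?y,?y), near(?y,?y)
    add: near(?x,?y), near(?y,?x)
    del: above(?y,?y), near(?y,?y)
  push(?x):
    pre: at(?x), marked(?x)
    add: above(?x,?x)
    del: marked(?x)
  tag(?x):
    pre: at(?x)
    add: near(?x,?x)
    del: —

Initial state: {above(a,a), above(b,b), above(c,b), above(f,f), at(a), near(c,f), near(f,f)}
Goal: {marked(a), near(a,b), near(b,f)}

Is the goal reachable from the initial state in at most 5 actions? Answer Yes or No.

Yes

1. step(a,a)  →  {above(a,a), above(b,b), above(c,b), above(f,f), at(a), marked(a), near(a,a), near(c,f), near(f,f)}
2. flip(b,a)  →  {above(b,b), above(c,b), above(f,f), at(a), marked(a), near(a,b), near(b,a), near(c,f), near(f,f)}
3. flip(b,f)  →  {above(b,b), above(c,b), at(a), marked(a), near(a,b), near(b,a), near(b,f), near(c,f), near(f,b)}
optimal plan length = 3; 3 ≤ 5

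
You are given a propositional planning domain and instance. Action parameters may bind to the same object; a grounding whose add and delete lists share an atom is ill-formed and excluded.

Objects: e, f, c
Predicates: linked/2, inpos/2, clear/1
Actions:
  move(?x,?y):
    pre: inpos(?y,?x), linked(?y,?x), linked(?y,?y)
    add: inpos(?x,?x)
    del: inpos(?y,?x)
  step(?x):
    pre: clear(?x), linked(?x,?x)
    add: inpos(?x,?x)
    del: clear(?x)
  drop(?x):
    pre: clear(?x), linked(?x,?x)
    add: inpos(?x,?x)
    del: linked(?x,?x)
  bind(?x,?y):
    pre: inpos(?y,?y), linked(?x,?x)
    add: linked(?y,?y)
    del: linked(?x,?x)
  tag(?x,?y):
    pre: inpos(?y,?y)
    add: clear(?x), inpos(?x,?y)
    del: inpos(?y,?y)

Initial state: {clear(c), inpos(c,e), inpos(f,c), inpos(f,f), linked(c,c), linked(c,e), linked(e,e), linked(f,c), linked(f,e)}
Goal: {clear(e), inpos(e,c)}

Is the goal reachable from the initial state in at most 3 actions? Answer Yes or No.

Yes

1. step(c)  →  {inpos(c,c), inpos(c,e), inpos(f,c), inpos(f,f), linked(c,c), linked(c,e), linked(e,e), linked(f,c), linked(f,e)}
2. tag(e,c)  →  {clear(e), inpos(c,e), inpos(e,c), inpos(f,c), inpos(f,f), linked(c,c), linked(c,e), linked(e,e), linked(f,c), linked(f,e)}
optimal plan length = 2; 2 ≤ 3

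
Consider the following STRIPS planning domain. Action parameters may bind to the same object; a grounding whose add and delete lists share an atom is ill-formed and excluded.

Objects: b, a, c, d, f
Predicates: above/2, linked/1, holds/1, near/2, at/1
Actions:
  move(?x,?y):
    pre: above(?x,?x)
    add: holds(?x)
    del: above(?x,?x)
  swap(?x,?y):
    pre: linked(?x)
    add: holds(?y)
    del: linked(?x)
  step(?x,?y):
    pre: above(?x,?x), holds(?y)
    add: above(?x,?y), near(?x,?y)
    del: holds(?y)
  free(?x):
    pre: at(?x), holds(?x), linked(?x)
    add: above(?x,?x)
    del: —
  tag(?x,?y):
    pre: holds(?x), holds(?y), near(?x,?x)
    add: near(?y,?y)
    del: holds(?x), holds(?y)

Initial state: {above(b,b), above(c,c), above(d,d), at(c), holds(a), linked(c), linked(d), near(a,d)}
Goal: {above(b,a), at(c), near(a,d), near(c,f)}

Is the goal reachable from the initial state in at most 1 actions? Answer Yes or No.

1. swap(c,f)  →  {above(b,b), above(c,c), above(d,d), at(c), holds(a), holds(f), linked(d), near(a,d)}
2. step(b,a)  →  {above(b,a), above(b,b), above(c,c), above(d,d), at(c), holds(f), linked(d), near(a,d), near(b,a)}
3. step(c,f)  →  {above(b,a), above(b,b), above(c,c), above(c,f), above(d,d), at(c), linked(d), near(a,d), near(b,a), near(c,f)}
optimal plan length = 3; 3 > 1

No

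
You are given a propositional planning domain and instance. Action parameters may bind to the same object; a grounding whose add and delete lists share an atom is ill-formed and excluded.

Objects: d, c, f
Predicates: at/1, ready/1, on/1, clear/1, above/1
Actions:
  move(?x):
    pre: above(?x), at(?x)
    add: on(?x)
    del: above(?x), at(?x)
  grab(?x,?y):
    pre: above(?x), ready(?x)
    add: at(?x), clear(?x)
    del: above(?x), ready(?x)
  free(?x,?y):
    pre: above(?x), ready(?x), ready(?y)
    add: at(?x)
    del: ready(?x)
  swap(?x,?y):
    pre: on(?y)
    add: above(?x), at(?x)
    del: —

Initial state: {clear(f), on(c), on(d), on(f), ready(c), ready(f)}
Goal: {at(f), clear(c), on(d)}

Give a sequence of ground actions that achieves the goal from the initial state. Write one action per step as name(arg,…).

1. swap(c,d)  →  {above(c), at(c), clear(f), on(c), on(d), on(f), ready(c), ready(f)}
2. grab(c,d)  →  {at(c), clear(c), clear(f), on(c), on(d), on(f), ready(f)}
3. swap(f,d)  →  {above(f), at(c), at(f), clear(c), clear(f), on(c), on(d), on(f), ready(f)}

swap(c,d); grab(c,d); swap(f,d)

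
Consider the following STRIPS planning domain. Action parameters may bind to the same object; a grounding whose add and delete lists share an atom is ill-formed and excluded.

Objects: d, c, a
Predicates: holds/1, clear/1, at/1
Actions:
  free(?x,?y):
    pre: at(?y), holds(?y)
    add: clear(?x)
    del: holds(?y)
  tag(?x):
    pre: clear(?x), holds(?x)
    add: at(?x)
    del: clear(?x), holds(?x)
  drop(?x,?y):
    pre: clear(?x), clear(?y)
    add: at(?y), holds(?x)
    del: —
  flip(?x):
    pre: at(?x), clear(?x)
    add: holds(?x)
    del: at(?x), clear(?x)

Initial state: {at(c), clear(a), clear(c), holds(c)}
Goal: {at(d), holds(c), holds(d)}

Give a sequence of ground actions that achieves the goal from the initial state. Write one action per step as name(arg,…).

1. free(d,c)  →  {at(c), clear(a), clear(c), clear(d)}
2. drop(d,d)  →  {at(c), at(d), clear(a), clear(c), clear(d), holds(d)}
3. drop(c,d)  →  {at(c), at(d), clear(a), clear(c), clear(d), holds(c), holds(d)}

free(d,c); drop(d,d); drop(c,d)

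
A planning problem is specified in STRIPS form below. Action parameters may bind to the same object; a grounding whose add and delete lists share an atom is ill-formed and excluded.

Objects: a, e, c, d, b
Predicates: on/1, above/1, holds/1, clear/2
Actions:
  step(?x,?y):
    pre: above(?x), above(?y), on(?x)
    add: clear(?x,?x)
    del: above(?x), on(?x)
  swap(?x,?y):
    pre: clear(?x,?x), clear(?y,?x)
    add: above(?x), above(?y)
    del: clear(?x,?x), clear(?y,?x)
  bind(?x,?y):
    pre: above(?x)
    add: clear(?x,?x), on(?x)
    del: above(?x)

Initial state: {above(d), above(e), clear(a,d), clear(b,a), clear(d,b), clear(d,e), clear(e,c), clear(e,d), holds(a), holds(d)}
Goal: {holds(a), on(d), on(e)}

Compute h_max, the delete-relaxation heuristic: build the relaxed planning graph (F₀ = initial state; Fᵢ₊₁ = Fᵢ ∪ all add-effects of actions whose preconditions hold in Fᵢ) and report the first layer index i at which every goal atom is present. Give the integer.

1

F0 = init (10 atoms)
F1 = F0 ∪ {clear(d,d), clear(e,e), on(d), on(e)}  (14 atoms)
goal ⊆ F1  ⇒  h_max = 1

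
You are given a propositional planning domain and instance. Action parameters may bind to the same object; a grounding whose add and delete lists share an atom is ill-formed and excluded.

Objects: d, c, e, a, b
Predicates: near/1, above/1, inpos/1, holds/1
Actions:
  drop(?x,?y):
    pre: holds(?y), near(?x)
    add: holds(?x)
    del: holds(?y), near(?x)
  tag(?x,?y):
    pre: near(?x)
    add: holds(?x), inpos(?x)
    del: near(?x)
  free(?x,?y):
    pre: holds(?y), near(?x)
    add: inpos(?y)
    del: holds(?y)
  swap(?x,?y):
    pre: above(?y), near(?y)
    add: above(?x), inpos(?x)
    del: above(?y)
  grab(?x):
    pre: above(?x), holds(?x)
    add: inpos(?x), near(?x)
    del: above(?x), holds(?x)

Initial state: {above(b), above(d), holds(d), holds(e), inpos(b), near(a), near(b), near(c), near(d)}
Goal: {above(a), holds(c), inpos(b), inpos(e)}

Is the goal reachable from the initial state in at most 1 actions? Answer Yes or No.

1. drop(c,d)  →  {above(b), above(d), holds(c), holds(e), inpos(b), near(a), near(b), near(d)}
2. free(d,e)  →  {above(b), above(d), holds(c), inpos(b), inpos(e), near(a), near(b), near(d)}
3. swap(a,d)  →  {above(a), above(b), holds(c), inpos(a), inpos(b), inpos(e), near(a), near(b), near(d)}
optimal plan length = 3; 3 > 1

No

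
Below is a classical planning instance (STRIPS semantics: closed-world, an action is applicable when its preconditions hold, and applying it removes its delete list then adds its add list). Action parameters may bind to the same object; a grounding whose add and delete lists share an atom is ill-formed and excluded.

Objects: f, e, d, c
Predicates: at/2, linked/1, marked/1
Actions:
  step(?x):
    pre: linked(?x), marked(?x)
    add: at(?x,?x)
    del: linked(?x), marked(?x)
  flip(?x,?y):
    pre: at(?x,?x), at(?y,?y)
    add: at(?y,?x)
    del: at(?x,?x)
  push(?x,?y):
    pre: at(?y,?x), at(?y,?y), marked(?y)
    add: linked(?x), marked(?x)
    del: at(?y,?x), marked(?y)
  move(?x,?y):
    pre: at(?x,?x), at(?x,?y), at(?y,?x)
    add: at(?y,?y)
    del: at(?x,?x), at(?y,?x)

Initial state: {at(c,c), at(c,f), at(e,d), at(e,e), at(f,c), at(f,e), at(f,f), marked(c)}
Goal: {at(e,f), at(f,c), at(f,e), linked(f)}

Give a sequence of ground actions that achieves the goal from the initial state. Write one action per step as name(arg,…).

flip(f,e); push(f,c)

1. flip(f,e)  →  {at(c,c), at(c,f), at(e,d), at(e,e), at(e,f), at(f,c), at(f,e), marked(c)}
2. push(f,c)  →  {at(c,c), at(e,d), at(e,e), at(e,f), at(f,c), at(f,e), linked(f), marked(f)}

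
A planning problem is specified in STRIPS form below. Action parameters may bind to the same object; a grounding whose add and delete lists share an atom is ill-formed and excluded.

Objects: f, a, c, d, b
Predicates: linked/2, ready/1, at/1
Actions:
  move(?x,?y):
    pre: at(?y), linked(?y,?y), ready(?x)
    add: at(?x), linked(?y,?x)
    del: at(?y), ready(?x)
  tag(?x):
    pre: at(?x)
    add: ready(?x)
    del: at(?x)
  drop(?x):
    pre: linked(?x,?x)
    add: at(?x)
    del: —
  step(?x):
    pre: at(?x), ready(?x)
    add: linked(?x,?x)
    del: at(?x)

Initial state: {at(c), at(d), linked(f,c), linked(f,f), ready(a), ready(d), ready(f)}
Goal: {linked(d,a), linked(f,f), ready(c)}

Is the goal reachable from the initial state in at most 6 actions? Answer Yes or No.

1. tag(c)  →  {at(d), linked(f,c), linked(f,f), ready(a), ready(c), ready(d), ready(f)}
2. step(d)  →  {linked(d,d), linked(f,c), linked(f,f), ready(a), ready(c), ready(d), ready(f)}
3. drop(d)  →  {at(d), linked(d,d), linked(f,c), linked(f,f), ready(a), ready(c), ready(d), ready(f)}
4. move(a,d)  →  {at(a), linked(d,a), linked(d,d), linked(f,c), linked(f,f), ready(c), ready(d), ready(f)}
optimal plan length = 4; 4 ≤ 6

Yes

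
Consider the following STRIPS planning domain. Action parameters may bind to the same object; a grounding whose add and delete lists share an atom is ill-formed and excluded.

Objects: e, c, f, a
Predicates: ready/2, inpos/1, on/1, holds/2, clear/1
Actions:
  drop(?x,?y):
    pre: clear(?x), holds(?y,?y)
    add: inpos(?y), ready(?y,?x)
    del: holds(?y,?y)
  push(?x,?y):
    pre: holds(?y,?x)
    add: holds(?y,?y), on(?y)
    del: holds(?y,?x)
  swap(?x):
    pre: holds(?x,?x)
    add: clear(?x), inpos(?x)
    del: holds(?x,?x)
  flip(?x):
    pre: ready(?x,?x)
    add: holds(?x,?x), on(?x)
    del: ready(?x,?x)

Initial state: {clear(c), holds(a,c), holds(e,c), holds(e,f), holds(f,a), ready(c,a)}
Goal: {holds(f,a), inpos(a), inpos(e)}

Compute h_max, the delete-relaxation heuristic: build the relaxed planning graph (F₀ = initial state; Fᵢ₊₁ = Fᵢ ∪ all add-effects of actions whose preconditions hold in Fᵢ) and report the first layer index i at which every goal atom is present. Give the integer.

F0 = init (6 atoms)
F1 = F0 ∪ {holds(a,a), holds(e,e), holds(f,f), on(a), on(e), on(f)}  (12 atoms)
F2 = F1 ∪ {clear(a), clear(e), clear(f), inpos(a), inpos(e), inpos(f), ready(a,c), ready(e,c), ready(f,c)}  (21 atoms)
goal ⊆ F2  ⇒  h_max = 2

2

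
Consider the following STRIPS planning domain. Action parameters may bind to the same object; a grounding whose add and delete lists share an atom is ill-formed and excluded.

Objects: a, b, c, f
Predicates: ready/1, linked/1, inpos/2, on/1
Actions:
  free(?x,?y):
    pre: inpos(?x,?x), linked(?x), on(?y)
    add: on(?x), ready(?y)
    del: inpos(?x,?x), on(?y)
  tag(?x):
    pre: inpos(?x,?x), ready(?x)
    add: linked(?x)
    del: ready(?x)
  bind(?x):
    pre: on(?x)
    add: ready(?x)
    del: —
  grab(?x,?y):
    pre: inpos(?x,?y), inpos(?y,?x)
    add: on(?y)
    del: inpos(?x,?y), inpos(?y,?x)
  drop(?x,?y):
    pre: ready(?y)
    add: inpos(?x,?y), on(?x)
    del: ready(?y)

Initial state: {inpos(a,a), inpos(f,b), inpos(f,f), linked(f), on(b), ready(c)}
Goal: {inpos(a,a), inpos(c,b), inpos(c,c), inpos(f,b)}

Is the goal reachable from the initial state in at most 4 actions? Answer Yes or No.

1. free(f,b)  →  {inpos(a,a), inpos(f,b), linked(f), on(f), ready(b), ready(c)}
2. drop(c,b)  →  {inpos(a,a), inpos(c,b), inpos(f,b), linked(f), on(c), on(f), ready(c)}
3. drop(c,c)  →  {inpos(a,a), inpos(c,b), inpos(c,c), inpos(f,b), linked(f), on(c), on(f)}
optimal plan length = 3; 3 ≤ 4

Yes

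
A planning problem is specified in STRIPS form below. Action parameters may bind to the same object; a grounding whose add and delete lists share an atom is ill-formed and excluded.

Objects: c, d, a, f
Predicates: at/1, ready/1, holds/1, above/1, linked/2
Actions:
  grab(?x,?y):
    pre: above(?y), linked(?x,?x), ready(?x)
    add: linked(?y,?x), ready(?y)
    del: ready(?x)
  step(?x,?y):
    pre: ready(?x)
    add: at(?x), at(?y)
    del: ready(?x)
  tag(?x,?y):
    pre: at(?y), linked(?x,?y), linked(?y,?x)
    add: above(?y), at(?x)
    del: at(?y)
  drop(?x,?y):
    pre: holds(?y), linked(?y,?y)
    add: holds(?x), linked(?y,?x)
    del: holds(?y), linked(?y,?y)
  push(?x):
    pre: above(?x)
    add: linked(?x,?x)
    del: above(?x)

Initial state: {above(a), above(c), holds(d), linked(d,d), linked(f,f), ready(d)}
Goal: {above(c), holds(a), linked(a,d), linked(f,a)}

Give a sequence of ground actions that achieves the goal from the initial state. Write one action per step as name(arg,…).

1. grab(d,a)  →  {above(a), above(c), holds(d), linked(a,d), linked(d,d), linked(f,f), ready(a)}
2. drop(f,d)  →  {above(a), above(c), holds(f), linked(a,d), linked(d,f), linked(f,f), ready(a)}
3. drop(a,f)  →  {above(a), above(c), holds(a), linked(a,d), linked(d,f), linked(f,a), ready(a)}

grab(d,a); drop(f,d); drop(a,f)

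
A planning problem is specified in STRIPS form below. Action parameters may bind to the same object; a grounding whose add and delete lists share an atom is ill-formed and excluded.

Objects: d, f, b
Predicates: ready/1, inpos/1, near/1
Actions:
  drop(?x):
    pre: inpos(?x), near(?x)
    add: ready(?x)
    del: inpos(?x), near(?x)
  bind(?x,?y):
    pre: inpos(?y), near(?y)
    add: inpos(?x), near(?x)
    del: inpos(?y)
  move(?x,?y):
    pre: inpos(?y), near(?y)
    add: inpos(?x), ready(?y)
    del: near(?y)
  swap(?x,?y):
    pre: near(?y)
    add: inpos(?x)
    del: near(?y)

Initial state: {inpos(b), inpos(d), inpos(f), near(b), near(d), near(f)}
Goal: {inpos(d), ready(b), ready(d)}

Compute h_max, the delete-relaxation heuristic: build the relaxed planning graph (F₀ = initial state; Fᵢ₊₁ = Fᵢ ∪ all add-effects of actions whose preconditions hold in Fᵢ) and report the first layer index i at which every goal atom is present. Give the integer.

1

F0 = init (6 atoms)
F1 = F0 ∪ {ready(b), ready(d), ready(f)}  (9 atoms)
goal ⊆ F1  ⇒  h_max = 1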